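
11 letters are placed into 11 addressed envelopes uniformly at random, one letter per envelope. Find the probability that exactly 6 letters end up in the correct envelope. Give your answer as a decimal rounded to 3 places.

0.001

Choose which 6 of the 11 are fixed: C(11,6) = 462 ways.
The remaining 5 must have no fixed point: D(5) = 44.
P = 462·44/39916800 = 11/21600 ≈ 0.001.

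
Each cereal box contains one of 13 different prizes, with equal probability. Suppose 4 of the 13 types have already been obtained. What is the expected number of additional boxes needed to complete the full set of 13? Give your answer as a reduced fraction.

92677/2520

Starting from 4 distinct types, each trial gives a new one with probability (13−i)/13 when i types are held, so the wait for the next new type is 13/(13−i).
E = 13/9 + 13/8 + 13/7 + 13/6 + 13/5 + 13/4 + 13/3 + 13/2 + 13/1 = 92677/2520.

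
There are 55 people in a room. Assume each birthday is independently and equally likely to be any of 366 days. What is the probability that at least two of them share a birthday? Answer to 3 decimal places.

It's easier to compute the probability that all 55 are distinct.
P(all distinct) = 366/366 · 365/366 · ··· · 312/366 ≈ 0.014.
So the probability of at least one match is 1 − 0.014 = 0.986.

0.986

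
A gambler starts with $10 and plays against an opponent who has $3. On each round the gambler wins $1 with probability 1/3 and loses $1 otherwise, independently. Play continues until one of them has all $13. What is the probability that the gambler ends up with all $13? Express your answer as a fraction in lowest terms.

1023/8191

Let r = q/p = (2/3)/(1/3) = 2. The recurrence P(i) = p·P(i+1) + q·P(i−1) with P(0)=0, P(13)=1 gives P(i) = (1 − r^i)/(1 − r^13).
P(10) = (1 − (2)^10) / (1 − (2)^13) = 1023/8191.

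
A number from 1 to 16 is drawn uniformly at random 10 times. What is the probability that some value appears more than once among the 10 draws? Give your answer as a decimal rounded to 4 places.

P(all 10 different) = 16/16 · 15/16 · ··· · 7/16 ≈ 0.0264.
P(at least two equal) = 1 − 0.0264 = 0.9736.

0.9736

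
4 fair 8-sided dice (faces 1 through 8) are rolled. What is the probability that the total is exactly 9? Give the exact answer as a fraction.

7/512

There are 8^4 = 4096 equally likely outcomes.
The number of ordered 4-tuples from {1,…,8} summing to 9 is 56.
P(sum = 9) = 56/4096 = 7/512.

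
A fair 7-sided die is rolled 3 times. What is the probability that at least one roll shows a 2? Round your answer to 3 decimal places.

P(no roll shows a 2) = (6/7)^3 ≈ 0.630.
P(at least one) = 1 − 0.630 = 0.370.

0.370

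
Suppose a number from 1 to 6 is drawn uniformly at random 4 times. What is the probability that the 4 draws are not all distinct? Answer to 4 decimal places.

P(all 4 different) = 6/6 · 5/6 · ··· · 3/6 ≈ 0.2778.
P(at least two equal) = 1 − 0.2778 = 0.7222.

0.7222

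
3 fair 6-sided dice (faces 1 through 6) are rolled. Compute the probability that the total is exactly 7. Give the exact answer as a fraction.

There are 6^3 = 216 equally likely outcomes.
The number of ordered 3-tuples from {1,…,6} summing to 7 is 15.
P(sum = 7) = 15/216 = 5/72.

5/72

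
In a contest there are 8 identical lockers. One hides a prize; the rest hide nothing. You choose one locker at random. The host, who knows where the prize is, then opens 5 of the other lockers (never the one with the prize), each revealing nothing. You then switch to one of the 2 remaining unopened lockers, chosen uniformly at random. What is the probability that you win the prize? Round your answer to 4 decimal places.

0.4375

Your original locker holds the prize with probability 1/8, so the other 7 collectively hold it with probability 7/8.
The host can always find 5 empty lockers to open, so the reveals don't change that 7/8; it is now spread over the 2 remaining unopened lockers.
P(win by switching) = (7/8) · (1/2) = 7/16 ≈ 0.4375.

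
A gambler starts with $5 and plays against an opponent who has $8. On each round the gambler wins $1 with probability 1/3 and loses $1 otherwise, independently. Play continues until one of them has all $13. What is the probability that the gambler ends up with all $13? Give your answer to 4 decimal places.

0.0038

Let r = q/p = (2/3)/(1/3) = 2. The recurrence P(i) = p·P(i+1) + q·P(i−1) with P(0)=0, P(13)=1 gives P(i) = (1 − r^i)/(1 − r^13).
P(5) = (1 − (2)^5) / (1 − (2)^13) = 31/8191 ≈ 0.0038.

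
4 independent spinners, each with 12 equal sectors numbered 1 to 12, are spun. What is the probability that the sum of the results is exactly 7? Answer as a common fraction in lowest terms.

There are 12^4 = 20736 equally likely outcomes.
The number of ordered 4-tuples from {1,…,12} summing to 7 is 20.
P(sum = 7) = 20/20736 = 5/5184.

5/5184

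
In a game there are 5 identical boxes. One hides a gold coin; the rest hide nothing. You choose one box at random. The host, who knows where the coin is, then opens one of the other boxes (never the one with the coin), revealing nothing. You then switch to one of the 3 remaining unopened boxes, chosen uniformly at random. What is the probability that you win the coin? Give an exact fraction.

Your original box holds the coin with probability 1/5, so the other 4 collectively hold it with probability 4/5.
The host can always find an empty box to open, so this doesn't change that 4/5; it is now spread over the 3 remaining unopened boxes.
P(win by switching) = (4/5) · (1/3) = 4/15.

4/15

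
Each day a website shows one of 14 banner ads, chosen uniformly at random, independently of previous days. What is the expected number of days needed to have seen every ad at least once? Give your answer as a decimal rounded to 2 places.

45.52

After i distinct types are collected, each trial gives a new one with probability (14−i)/14, so the expected wait for the next new type is 14/(14−i).
E = 14/14 + 14/13 + 14/12 + 14/11 + 14/10 + 14/9 + 14/8 + 14/7 + 14/6 + 14/5 + 14/4 + 14/3 + 14/2 + 14/1 = 1171733/25740 ≈ 45.52.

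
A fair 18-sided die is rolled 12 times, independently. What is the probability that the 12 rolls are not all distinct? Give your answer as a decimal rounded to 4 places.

P(all 12 different) = 18/18 · 17/18 · ··· · 7/18 ≈ 0.0077.
P(at least two equal) = 1 − 0.0077 = 0.9923.

0.9923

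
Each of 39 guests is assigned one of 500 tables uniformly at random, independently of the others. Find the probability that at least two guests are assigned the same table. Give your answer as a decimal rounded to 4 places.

0.7816

It's easier to compute the probability that all 39 are distinct.
P(all distinct) = 500/500 · 499/500 · ··· · 462/500 ≈ 0.2184.
So the probability of at least one match is 1 − 0.2184 = 0.7816.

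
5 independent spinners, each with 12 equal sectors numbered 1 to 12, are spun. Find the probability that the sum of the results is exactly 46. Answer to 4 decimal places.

There are 12^5 = 248832 equally likely outcomes.
The number of ordered 5-tuples from {1,…,12} summing to 46 is 2985.
P(sum = 46) = 2985/248832 = 995/82944 ≈ 0.0120.

0.0120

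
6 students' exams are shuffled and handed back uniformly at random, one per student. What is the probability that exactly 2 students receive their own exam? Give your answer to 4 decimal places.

0.1875

Choose which 2 of the 6 are fixed: C(6,2) = 15 ways.
The remaining 4 must have no fixed point: D(4) = 9.
P = 15·9/720 = 3/16 ≈ 0.1875.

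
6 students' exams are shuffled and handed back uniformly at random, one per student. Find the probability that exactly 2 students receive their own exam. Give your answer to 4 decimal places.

0.1875

Choose which 2 of the 6 are fixed: C(6,2) = 15 ways.
The remaining 4 must have no fixed point: D(4) = 9.
P = 15·9/720 = 3/16 ≈ 0.1875.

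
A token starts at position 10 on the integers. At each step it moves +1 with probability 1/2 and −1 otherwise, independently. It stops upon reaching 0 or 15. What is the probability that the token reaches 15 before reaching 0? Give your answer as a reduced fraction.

With a fair step, P(i) = ½P(i−1) + ½P(i+1) with P(0)=0, P(15)=1 has the linear solution P(i) = i/15.
P(10) = 10/15 = 2/3.

2/3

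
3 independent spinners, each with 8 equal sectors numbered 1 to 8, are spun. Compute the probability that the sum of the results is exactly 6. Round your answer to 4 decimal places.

There are 8^3 = 512 equally likely outcomes.
The number of ordered 3-tuples from {1,…,8} summing to 6 is 10.
P(sum = 6) = 10/512 = 5/256 ≈ 0.0195.

0.0195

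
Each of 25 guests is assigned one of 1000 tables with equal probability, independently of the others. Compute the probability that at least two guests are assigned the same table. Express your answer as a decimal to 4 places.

It's easier to compute the probability that all 25 are distinct.
P(all distinct) = 1000/1000 · 999/1000 · ··· · 976/1000 ≈ 0.7390.
So the probability of at least one match is 1 − 0.7390 = 0.2610.

0.2610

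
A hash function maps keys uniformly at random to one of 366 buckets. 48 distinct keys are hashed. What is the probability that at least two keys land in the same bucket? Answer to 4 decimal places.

It's easier to compute the probability that all 48 are distinct.
P(all distinct) = 366/366 · 365/366 · ··· · 319/366 ≈ 0.0398.
So the probability of at least one match is 1 − 0.0398 = 0.9602.

0.9602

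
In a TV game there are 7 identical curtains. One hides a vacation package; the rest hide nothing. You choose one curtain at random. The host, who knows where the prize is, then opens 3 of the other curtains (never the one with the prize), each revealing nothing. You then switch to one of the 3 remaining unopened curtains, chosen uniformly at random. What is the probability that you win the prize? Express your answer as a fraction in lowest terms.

Your original curtain holds the prize with probability 1/7, so the other 6 collectively hold it with probability 6/7.
The host can always find 3 empty curtains to open, so the reveals don't change that 6/7; it is now spread over the 3 remaining unopened curtains.
P(win by switching) = (6/7) · (1/3) = 2/7.

2/7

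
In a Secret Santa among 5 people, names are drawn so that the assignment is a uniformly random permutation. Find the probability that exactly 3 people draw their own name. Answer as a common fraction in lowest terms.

1/12

Choose which 3 of the 5 are fixed: C(5,3) = 10 ways.
The remaining 2 must have no fixed point: D(2) = 1.
P = 10·1/120 = 1/12.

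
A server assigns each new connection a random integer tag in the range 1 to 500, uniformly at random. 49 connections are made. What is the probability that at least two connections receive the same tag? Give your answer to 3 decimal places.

It's easier to compute the probability that all 49 are distinct.
P(all distinct) = 500/500 · 499/500 · ··· · 452/500 ≈ 0.088.
So the probability of at least one match is 1 − 0.088 = 0.912.

0.912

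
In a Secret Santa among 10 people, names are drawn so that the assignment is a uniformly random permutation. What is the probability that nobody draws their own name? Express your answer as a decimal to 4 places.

0.3679

This is the derangement probability: permutations of 10 with no fixed point.
D(10) = 10! · (1 − 1/1! + 1/2! − ··· + (−1)^10/10!) = 1334961.
P = 1334961/3628800 = 16481/44800 ≈ 0.3679.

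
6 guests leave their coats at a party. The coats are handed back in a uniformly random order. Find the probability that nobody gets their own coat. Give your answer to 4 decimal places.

0.3681

This is the derangement probability: permutations of 6 with no fixed point.
D(6) = 6! · (1 − 1/1! + 1/2! − ··· + (−1)^6/6!) = 265.
P = 265/720 = 53/144 ≈ 0.3681.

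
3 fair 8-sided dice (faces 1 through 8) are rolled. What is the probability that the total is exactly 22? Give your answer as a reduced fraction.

3/256

There are 8^3 = 512 equally likely outcomes.
The number of ordered 3-tuples from {1,…,8} summing to 22 is 6.
P(sum = 22) = 6/512 = 3/256.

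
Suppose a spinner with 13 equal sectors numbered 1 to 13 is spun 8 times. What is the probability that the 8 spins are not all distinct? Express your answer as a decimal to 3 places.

P(all 8 different) = 13/13 · 12/13 · ··· · 6/13 ≈ 0.064.
P(at least two equal) = 1 − 0.064 = 0.936.

0.936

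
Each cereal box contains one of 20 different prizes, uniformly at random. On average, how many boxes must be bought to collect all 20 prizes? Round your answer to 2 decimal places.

71.95

After i distinct types are collected, each trial gives a new one with probability (20−i)/20, so the expected wait for the next new type is 20/(20−i).
E = 20/20 + 20/19 + 20/18 + 20/17 + 20/16 + 20/15 + 20/14 + 20/13 + 20/12 + 20/11 + 20/10 + 20/9 + 20/8 + 20/7 + 20/6 + 20/5 + 20/4 + 20/3 + 20/2 + 20/1 = 279175675/3879876 ≈ 71.95.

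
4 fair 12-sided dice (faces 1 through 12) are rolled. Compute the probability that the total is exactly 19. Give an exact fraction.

There are 12^4 = 20736 equally likely outcomes.
The number of ordered 4-tuples from {1,…,12} summing to 19 is 736.
P(sum = 19) = 736/20736 = 23/648.

23/648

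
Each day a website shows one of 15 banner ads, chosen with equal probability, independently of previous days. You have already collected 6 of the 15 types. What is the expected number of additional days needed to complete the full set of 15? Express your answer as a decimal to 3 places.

Starting from 6 distinct types, each trial gives a new one with probability (15−i)/15 when i types are held, so the wait for the next new type is 15/(15−i).
E = 15/9 + 15/8 + 15/7 + 15/6 + 15/5 + 15/4 + 15/3 + 15/2 + 15/1 = 7129/168 ≈ 42.435.

42.435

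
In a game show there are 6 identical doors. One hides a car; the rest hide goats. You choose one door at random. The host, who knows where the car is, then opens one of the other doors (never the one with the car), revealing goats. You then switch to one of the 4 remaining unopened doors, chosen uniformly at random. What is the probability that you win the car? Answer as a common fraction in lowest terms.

Your original door holds the car with probability 1/6, so the other 5 collectively hold it with probability 5/6.
The host can always find an empty door to open, so this doesn't change that 5/6; it is now spread over the 4 remaining unopened doors.
P(win by switching) = (5/6) · (1/4) = 5/24.

5/24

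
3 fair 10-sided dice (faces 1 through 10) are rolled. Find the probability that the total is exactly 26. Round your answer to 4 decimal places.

0.0150

There are 10^3 = 1000 equally likely outcomes.
The number of ordered 3-tuples from {1,…,10} summing to 26 is 15.
P(sum = 26) = 15/1000 = 3/200 ≈ 0.0150.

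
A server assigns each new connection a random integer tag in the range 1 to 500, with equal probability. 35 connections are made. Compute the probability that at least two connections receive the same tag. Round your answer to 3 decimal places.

0.704

It's easier to compute the probability that all 35 are distinct.
P(all distinct) = 500/500 · 499/500 · ··· · 466/500 ≈ 0.296.
So the probability of at least one match is 1 − 0.296 = 0.704.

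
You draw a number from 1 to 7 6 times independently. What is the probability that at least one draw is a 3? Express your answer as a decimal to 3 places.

P(no draw is a 3) = (6/7)^6 ≈ 0.397.
P(at least one) = 1 − 0.397 = 0.603.

0.603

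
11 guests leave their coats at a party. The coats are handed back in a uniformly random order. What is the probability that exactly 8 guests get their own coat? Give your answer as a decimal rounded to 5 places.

Choose which 8 of the 11 are fixed: C(11,8) = 165 ways.
The remaining 3 must have no fixed point: D(3) = 2.
P = 165·2/39916800 = 1/120960 ≈ 0.00001.

0.00001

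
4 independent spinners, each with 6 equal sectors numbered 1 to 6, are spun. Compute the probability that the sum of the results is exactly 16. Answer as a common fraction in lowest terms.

125/1296

There are 6^4 = 1296 equally likely outcomes.
The number of ordered 4-tuples from {1,…,6} summing to 16 is 125.
P(sum = 16) = 125/1296.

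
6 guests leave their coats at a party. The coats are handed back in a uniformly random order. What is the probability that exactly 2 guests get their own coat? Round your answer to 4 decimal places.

0.1875

Choose which 2 of the 6 are fixed: C(6,2) = 15 ways.
The remaining 4 must have no fixed point: D(4) = 9.
P = 15·9/720 = 3/16 ≈ 0.1875.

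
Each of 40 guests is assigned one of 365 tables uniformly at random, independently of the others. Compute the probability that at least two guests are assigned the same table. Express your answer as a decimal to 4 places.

It's easier to compute the probability that all 40 are distinct.
P(all distinct) = 365/365 · 364/365 · ··· · 326/365 ≈ 0.1088.
So the probability of at least one match is 1 − 0.1088 = 0.8912.

0.8912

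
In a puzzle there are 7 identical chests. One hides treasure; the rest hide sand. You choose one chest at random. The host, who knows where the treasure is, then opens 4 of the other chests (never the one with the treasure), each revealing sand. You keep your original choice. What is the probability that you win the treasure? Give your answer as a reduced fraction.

1/7

The host can always open 4 empty chests regardless of your choice, so the reveals give no information about your original chest.
P(win by staying) = 1/7.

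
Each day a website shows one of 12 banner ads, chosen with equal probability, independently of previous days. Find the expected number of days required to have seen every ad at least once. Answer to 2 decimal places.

After i distinct types are collected, each trial gives a new one with probability (12−i)/12, so the expected wait for the next new type is 12/(12−i).
E = 12/12 + 12/11 + 12/10 + 12/9 + 12/8 + 12/7 + 12/6 + 12/5 + 12/4 + 12/3 + 12/2 + 12/1 = 86021/2310 ≈ 37.24.

37.24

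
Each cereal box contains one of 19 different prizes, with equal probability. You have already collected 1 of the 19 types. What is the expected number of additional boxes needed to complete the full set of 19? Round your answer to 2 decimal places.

Starting from 1 distinct type, each trial gives a new one with probability (19−i)/19 when i types are held, so the wait for the next new type is 19/(19−i).
E = 19/18 + 19/17 + 19/16 + 19/15 + 19/14 + 19/13 + 19/12 + 19/11 + 19/10 + 19/9 + 19/8 + 19/7 + 19/6 + 19/5 + 19/4 + 19/3 + 19/2 + 19/1 = 271211719/4084080 ≈ 66.41.

66.41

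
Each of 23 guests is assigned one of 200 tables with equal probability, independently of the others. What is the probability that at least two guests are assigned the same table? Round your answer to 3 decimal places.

It's easier to compute the probability that all 23 are distinct.
P(all distinct) = 200/200 · 199/200 · ··· · 178/200 ≈ 0.268.
So the probability of at least one match is 1 − 0.268 = 0.732.

0.732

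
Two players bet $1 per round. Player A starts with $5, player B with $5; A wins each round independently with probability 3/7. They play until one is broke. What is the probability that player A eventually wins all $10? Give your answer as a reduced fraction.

Let r = q/p = (4/7)/(3/7) = 4/3. The recurrence P(i) = p·P(i+1) + q·P(i−1) with P(0)=0, P(10)=1 gives P(i) = (1 − r^i)/(1 − r^10).
P(5) = (1 − (4/3)^5) / (1 − (4/3)^10) = 243/1267.

243/1267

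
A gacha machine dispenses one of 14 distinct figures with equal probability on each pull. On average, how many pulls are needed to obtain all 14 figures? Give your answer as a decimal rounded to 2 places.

45.52

After i distinct types are collected, each trial gives a new one with probability (14−i)/14, so the expected wait for the next new type is 14/(14−i).
E = 14/14 + 14/13 + 14/12 + 14/11 + 14/10 + 14/9 + 14/8 + 14/7 + 14/6 + 14/5 + 14/4 + 14/3 + 14/2 + 14/1 = 1171733/25740 ≈ 45.52.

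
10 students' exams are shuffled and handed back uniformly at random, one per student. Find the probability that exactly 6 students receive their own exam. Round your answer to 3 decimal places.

Choose which 6 of the 10 are fixed: C(10,6) = 210 ways.
The remaining 4 must have no fixed point: D(4) = 9.
P = 210·9/3628800 = 1/1920 ≈ 0.001.

0.001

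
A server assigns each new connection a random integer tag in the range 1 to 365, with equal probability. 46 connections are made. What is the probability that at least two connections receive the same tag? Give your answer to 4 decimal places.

0.9483

It's easier to compute the probability that all 46 are distinct.
P(all distinct) = 365/365 · 364/365 · ··· · 320/365 ≈ 0.0517.
So the probability of at least one match is 1 − 0.0517 = 0.9483.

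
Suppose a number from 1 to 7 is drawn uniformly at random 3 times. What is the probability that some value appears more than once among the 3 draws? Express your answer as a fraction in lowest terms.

19/49

P(all 3 different) = 7/7 · 6/7 · ··· · 5/7 = 30/49.
P(at least two equal) = 1 − 30/49 = 19/49.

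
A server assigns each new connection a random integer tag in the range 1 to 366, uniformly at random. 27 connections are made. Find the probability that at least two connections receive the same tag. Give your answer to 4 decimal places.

0.6258

It's easier to compute the probability that all 27 are distinct.
P(all distinct) = 366/366 · 365/366 · ··· · 340/366 ≈ 0.3742.
So the probability of at least one match is 1 − 0.3742 = 0.6258.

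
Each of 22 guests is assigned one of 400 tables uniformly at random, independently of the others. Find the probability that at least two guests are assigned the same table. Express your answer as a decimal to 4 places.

It's easier to compute the probability that all 22 are distinct.
P(all distinct) = 400/400 · 399/400 · ··· · 379/400 ≈ 0.5554.
So the probability of at least one match is 1 − 0.5554 = 0.4446.

0.4446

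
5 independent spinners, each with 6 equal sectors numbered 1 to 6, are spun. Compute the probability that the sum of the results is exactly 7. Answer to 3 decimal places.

0.002

There are 6^5 = 7776 equally likely outcomes.
The number of ordered 5-tuples from {1,…,6} summing to 7 is 15.
P(sum = 7) = 15/7776 = 5/2592 ≈ 0.002.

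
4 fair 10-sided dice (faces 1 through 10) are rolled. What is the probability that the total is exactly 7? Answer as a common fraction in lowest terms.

1/500

There are 10^4 = 10000 equally likely outcomes.
The number of ordered 4-tuples from {1,…,10} summing to 7 is 20.
P(sum = 7) = 20/10000 = 1/500.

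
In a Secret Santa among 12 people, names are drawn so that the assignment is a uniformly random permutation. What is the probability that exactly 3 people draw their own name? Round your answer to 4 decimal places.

Choose which 3 of the 12 are fixed: C(12,3) = 220 ways.
The remaining 9 must have no fixed point: D(9) = 133496.
P = 220·133496/479001600 = 16687/272160 ≈ 0.0613.

0.0613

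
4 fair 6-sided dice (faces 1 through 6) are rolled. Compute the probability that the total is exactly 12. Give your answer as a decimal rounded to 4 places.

There are 6^4 = 1296 equally likely outcomes.
The number of ordered 4-tuples from {1,…,6} summing to 12 is 125.
P(sum = 12) = 125/1296 ≈ 0.0965.

0.0965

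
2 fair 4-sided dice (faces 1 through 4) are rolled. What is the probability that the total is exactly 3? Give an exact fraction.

1/8

There are 4^2 = 16 equally likely outcomes.
The number of ordered 2-tuples from {1,…,4} summing to 3 is 2.
P(sum = 3) = 2/16 = 1/8.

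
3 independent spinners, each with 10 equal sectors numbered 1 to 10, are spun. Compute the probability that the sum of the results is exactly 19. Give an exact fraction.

69/1000

There are 10^3 = 1000 equally likely outcomes.
The number of ordered 3-tuples from {1,…,10} summing to 19 is 69.
P(sum = 19) = 69/1000.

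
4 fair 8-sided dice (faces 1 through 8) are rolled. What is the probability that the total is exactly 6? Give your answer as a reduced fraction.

5/2048

There are 8^4 = 4096 equally likely outcomes.
The number of ordered 4-tuples from {1,…,8} summing to 6 is 10.
P(sum = 6) = 10/4096 = 5/2048.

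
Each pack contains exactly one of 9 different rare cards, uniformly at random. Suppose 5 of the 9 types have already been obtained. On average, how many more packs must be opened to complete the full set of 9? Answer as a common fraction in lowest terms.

75/4

Starting from 5 distinct types, each trial gives a new one with probability (9−i)/9 when i types are held, so the wait for the next new type is 9/(9−i).
E = 9/4 + 9/3 + 9/2 + 9/1 = 75/4.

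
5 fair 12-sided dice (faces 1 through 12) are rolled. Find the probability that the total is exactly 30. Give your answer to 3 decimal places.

There are 12^5 = 248832 equally likely outcomes.
The number of ordered 5-tuples from {1,…,12} summing to 30 is 11901.
P(sum = 30) = 11901/248832 = 3967/82944 ≈ 0.048.

0.048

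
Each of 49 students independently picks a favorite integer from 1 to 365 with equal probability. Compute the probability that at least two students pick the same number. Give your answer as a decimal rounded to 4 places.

It's easier to compute the probability that all 49 are distinct.
P(all distinct) = 365/365 · 364/365 · ··· · 317/365 ≈ 0.0342.
So the probability of at least one match is 1 − 0.0342 = 0.9658.

0.9658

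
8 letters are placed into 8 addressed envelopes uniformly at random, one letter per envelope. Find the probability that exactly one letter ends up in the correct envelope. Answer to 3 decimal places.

0.368

Choose which one is fixed: C(8,1) = 8 ways.
The remaining 7 must have no fixed point: D(7) = 1854.
P = 8·1854/40320 = 103/280 ≈ 0.368.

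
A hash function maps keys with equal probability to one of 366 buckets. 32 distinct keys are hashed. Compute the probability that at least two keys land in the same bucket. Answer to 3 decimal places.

0.752

It's easier to compute the probability that all 32 are distinct.
P(all distinct) = 366/366 · 365/366 · ··· · 335/366 ≈ 0.248.
So the probability of at least one match is 1 − 0.248 = 0.752.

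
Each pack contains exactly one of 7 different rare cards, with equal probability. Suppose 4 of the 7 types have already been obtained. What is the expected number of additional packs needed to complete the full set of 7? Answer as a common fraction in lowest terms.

77/6

Starting from 4 distinct types, each trial gives a new one with probability (7−i)/7 when i types are held, so the wait for the next new type is 7/(7−i).
E = 7/3 + 7/2 + 7/1 = 77/6.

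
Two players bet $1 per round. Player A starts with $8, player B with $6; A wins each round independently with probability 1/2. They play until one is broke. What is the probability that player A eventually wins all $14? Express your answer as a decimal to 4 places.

With a fair step, P(i) = ½P(i−1) + ½P(i+1) with P(0)=0, P(14)=1 has the linear solution P(i) = i/14.
P(8) = 8/14 = 4/7 ≈ 0.5714.

0.5714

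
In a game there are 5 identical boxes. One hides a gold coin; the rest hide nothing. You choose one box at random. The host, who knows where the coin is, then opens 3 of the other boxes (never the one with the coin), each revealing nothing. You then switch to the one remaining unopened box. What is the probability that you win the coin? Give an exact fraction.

Your original box holds the coin with probability 1/5, so the other 4 collectively hold it with probability 4/5.
The host can always find 3 empty boxes to open, so the reveals don't change that 4/5; it is now spread over the 1 remaining unopened box.
P(win by switching) = (4/5) · (1/1) = 4/5.

4/5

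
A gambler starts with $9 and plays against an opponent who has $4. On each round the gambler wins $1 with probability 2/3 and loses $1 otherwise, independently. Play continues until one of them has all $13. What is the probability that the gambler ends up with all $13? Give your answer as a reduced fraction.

Let r = q/p = (1/3)/(2/3) = 1/2. The recurrence P(i) = p·P(i+1) + q·P(i−1) with P(0)=0, P(13)=1 gives P(i) = (1 − r^i)/(1 − r^13).
P(9) = (1 − (1/2)^9) / (1 − (1/2)^13) = 8176/8191.

8176/8191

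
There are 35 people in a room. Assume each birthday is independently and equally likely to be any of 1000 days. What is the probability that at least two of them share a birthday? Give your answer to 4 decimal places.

It's easier to compute the probability that all 35 are distinct.
P(all distinct) = 1000/1000 · 999/1000 · ··· · 966/1000 ≈ 0.5477.
So the probability of at least one match is 1 − 0.5477 = 0.4523.

0.4523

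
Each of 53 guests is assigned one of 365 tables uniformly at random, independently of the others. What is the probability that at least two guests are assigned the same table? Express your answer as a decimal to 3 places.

0.981

It's easier to compute the probability that all 53 are distinct.
P(all distinct) = 365/365 · 364/365 · ··· · 313/365 ≈ 0.019.
So the probability of at least one match is 1 − 0.019 = 0.981.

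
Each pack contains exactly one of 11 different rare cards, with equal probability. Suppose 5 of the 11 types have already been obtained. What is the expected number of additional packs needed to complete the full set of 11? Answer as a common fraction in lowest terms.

Starting from 5 distinct types, each trial gives a new one with probability (11−i)/11 when i types are held, so the wait for the next new type is 11/(11−i).
E = 11/6 + 11/5 + 11/4 + 11/3 + 11/2 + 11/1 = 539/20.

539/20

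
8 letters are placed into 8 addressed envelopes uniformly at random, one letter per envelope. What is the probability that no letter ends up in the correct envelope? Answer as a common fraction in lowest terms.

This is the derangement probability: permutations of 8 with no fixed point.
D(8) = 8! · (1 − 1/1! + 1/2! − ··· + (−1)^8/8!) = 14833.
P = 14833/40320 = 2119/5760.

2119/5760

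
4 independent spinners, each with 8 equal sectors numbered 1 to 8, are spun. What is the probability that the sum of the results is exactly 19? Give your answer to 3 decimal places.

There are 8^4 = 4096 equally likely outcomes.
The number of ordered 4-tuples from {1,…,8} summing to 19 is 336.
P(sum = 19) = 336/4096 = 21/256 ≈ 0.082.

0.082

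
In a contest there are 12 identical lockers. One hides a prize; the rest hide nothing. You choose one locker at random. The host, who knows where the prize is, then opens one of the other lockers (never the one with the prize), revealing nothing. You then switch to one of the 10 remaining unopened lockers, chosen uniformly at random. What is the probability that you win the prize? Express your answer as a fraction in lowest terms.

Your original locker holds the prize with probability 1/12, so the other 11 collectively hold it with probability 11/12.
The host can always find an empty locker to open, so this doesn't change that 11/12; it is now spread over the 10 remaining unopened lockers.
P(win by switching) = (11/12) · (1/10) = 11/120.

11/120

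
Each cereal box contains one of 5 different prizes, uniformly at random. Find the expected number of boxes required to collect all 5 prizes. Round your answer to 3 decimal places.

After i distinct types are collected, each trial gives a new one with probability (5−i)/5, so the expected wait for the next new type is 5/(5−i).
E = 5/5 + 5/4 + 5/3 + 5/2 + 5/1 = 137/12 ≈ 11.417.

11.417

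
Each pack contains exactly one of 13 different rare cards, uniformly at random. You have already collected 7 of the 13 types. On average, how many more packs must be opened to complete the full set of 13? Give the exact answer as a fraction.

Starting from 7 distinct types, each trial gives a new one with probability (13−i)/13 when i types are held, so the wait for the next new type is 13/(13−i).
E = 13/6 + 13/5 + 13/4 + 13/3 + 13/2 + 13/1 = 637/20.

637/20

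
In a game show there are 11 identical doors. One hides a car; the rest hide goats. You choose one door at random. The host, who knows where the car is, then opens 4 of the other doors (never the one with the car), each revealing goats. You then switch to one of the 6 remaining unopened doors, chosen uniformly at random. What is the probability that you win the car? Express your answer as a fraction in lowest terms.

5/33

Your original door holds the car with probability 1/11, so the other 10 collectively hold it with probability 10/11.
The host can always find 4 empty doors to open, so the reveals don't change that 10/11; it is now spread over the 6 remaining unopened doors.
P(win by switching) = (10/11) · (1/6) = 5/33.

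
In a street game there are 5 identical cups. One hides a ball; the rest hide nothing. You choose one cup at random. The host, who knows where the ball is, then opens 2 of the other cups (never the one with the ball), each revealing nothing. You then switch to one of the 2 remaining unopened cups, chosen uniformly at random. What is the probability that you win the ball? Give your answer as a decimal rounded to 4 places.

Your original cup holds the ball with probability 1/5, so the other 4 collectively hold it with probability 4/5.
The host can always find 2 empty cups to open, so the reveals don't change that 4/5; it is now spread over the 2 remaining unopened cups.
P(win by switching) = (4/5) · (1/2) = 2/5 ≈ 0.4000.

0.4000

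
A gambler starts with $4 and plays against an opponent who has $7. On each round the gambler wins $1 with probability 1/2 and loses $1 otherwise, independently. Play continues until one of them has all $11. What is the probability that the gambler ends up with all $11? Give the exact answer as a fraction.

4/11

With a fair step, P(i) = ½P(i−1) + ½P(i+1) with P(0)=0, P(11)=1 has the linear solution P(i) = i/11.
P(4) = 4/11.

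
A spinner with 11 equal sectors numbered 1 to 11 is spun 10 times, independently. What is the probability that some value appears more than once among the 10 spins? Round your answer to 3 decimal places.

0.998

P(all 10 different) = 11/11 · 10/11 · ··· · 2/11 ≈ 0.002.
P(at least two equal) = 1 − 0.002 = 0.998.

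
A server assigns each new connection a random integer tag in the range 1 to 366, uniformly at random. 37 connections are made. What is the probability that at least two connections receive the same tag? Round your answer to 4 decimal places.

0.8479

It's easier to compute the probability that all 37 are distinct.
P(all distinct) = 366/366 · 365/366 · ··· · 330/366 ≈ 0.1521.
So the probability of at least one match is 1 − 0.1521 = 0.8479.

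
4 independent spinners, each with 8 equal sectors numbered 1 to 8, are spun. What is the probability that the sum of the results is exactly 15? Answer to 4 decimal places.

There are 8^4 = 4096 equally likely outcomes.
The number of ordered 4-tuples from {1,…,8} summing to 15 is 284.
P(sum = 15) = 284/4096 = 71/1024 ≈ 0.0693.

0.0693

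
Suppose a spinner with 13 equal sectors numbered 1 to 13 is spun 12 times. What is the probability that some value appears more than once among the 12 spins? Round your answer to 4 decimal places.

0.9997

P(all 12 different) = 13/13 · 12/13 · ··· · 2/13 ≈ 0.0003.
P(at least two equal) = 1 − 0.0003 = 0.9997.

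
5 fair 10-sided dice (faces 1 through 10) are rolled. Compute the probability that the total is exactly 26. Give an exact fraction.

47/800

There are 10^5 = 100000 equally likely outcomes.
The number of ordered 5-tuples from {1,…,10} summing to 26 is 5875.
P(sum = 26) = 5875/100000 = 47/800.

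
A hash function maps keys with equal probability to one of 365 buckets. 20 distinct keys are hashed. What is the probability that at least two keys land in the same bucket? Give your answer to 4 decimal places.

0.4114

It's easier to compute the probability that all 20 are distinct.
P(all distinct) = 365/365 · 364/365 · ··· · 346/365 ≈ 0.5886.
So the probability of at least one match is 1 − 0.5886 = 0.4114.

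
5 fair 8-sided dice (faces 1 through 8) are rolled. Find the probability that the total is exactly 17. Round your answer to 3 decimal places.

0.045

There are 8^5 = 32768 equally likely outcomes.
The number of ordered 5-tuples from {1,…,8} summing to 17 is 1470.
P(sum = 17) = 1470/32768 = 735/16384 ≈ 0.045.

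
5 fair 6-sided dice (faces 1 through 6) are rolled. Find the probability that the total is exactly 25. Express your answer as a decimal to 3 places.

There are 6^5 = 7776 equally likely outcomes.
The number of ordered 5-tuples from {1,…,6} summing to 25 is 126.
P(sum = 25) = 126/7776 = 7/432 ≈ 0.016.

0.016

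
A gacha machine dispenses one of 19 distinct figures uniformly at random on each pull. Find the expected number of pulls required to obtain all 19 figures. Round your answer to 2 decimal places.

67.41

After i distinct types are collected, each trial gives a new one with probability (19−i)/19, so the expected wait for the next new type is 19/(19−i).
E = 19/19 + 19/18 + 19/17 + 19/16 + 19/15 + 19/14 + 19/13 + 19/12 + 19/11 + 19/10 + 19/9 + 19/8 + 19/7 + 19/6 + 19/5 + 19/4 + 19/3 + 19/2 + 19/1 = 275295799/4084080 ≈ 67.41.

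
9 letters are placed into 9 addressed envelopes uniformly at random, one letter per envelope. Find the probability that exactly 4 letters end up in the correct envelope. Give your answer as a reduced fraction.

Choose which 4 of the 9 are fixed: C(9,4) = 126 ways.
The remaining 5 must have no fixed point: D(5) = 44.
P = 126·44/362880 = 11/720.

11/720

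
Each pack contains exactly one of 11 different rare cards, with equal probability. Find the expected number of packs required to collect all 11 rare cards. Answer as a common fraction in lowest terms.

After i distinct types are collected, each trial gives a new one with probability (11−i)/11, so the expected wait for the next new type is 11/(11−i).
E = 11/11 + 11/10 + 11/9 + 11/8 + 11/7 + 11/6 + 11/5 + 11/4 + 11/3 + 11/2 + 11/1 = 83711/2520.

83711/2520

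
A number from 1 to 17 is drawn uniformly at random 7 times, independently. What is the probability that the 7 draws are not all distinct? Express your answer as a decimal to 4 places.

0.7611

P(all 7 different) = 17/17 · 16/17 · ··· · 11/17 ≈ 0.2389.
P(at least two equal) = 1 − 0.2389 = 0.7611.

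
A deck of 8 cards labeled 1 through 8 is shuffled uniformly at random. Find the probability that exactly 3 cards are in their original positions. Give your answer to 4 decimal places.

Choose which 3 of the 8 are fixed: C(8,3) = 56 ways.
The remaining 5 must have no fixed point: D(5) = 44.
P = 56·44/40320 = 11/180 ≈ 0.0611.

0.0611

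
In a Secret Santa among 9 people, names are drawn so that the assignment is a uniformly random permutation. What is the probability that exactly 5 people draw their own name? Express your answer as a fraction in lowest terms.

1/320

Choose which 5 of the 9 are fixed: C(9,5) = 126 ways.
The remaining 4 must have no fixed point: D(4) = 9.
P = 126·9/362880 = 1/320.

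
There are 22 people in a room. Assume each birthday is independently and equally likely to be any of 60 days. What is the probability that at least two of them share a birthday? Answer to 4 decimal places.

It's easier to compute the probability that all 22 are distinct.
P(all distinct) = 60/60 · 59/60 · ··· · 39/60 ≈ 0.0121.
So the probability of at least one match is 1 − 0.0121 = 0.9879.

0.9879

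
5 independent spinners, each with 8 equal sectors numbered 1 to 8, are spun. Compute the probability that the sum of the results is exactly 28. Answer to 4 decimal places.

0.0449

There are 8^5 = 32768 equally likely outcomes.
The number of ordered 5-tuples from {1,…,8} summing to 28 is 1470.
P(sum = 28) = 1470/32768 = 735/16384 ≈ 0.0449.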